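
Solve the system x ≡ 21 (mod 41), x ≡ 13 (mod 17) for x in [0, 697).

41⁻¹ mod 17: 41*5 ≡ 1 (mod 17), so 41⁻¹ ≡ 5.
x = 21 + 41*((13 − 21)*5 mod 17) = 21 + 41*11 = 472.
Check: 472 mod 41 = 21, 472 mod 17 = 13. ✓

472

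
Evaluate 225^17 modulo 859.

By square-and-multiply:
17 in binary is 10001, i.e. 17 = 16 + 1.
225^1 ≡ 225 (mod 859)
225^2 ≡ 225^2 = 50625 ≡ 803 (mod 859)
225^4 ≡ 803^2 = 644809 ≡ 559 (mod 859)
225^8 ≡ 559^2 = 312481 ≡ 664 (mod 859)
225^16 ≡ 664^2 = 440896 ≡ 229 (mod 859)
225^17 = 225^16 * 225^1 ≡ 229 * 225 (mod 859).
229 * 225 = 51525 ≡ 844 (mod 859).

844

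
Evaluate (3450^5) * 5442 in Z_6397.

(3450)^5 ≡ 1774 (mod 6397)
1774 * 5442 = 9654108 ≡ 1035 (mod 6397)

1035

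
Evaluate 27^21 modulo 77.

Using repeated squaring:
21 in binary is 10101, i.e. 21 = 16 + 4 + 1.
27^1 ≡ 27 (mod 77)
27^2 ≡ 27^2 = 729 ≡ 36 (mod 77)
27^4 ≡ 36^2 = 1296 ≡ 64 (mod 77)
27^8 ≡ 64^2 = 4096 ≡ 15 (mod 77)
27^16 ≡ 15^2 = 225 ≡ 71 (mod 77)
27^21 = 27^16 * 27^4 * 27^1 ≡ 71 * 64 * 27 (mod 77).
Accumulate the product:
71 * 64 = 4544 ≡ 1
1 * 27 = 27

27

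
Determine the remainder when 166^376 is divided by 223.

9

Using repeated squaring:
376 in binary is 101111000, i.e. 376 = 256 + 64 + 32 + 16 + 8.
166^1 ≡ 166 (mod 223)
166^2 ≡ 166^2 = 27556 ≡ 127 (mod 223)
166^4 ≡ 127^2 = 16129 ≡ 73 (mod 223)
166^8 ≡ 73^2 = 5329 ≡ 200 (mod 223)
166^16 ≡ 200^2 = 40000 ≡ 83 (mod 223)
166^32 ≡ 83^2 = 6889 ≡ 199 (mod 223)
166^64 ≡ 199^2 = 39601 ≡ 130 (mod 223)
166^128 ≡ 130^2 = 16900 ≡ 175 (mod 223)
166^256 ≡ 175^2 = 30625 ≡ 74 (mod 223)
166^376 = 166^256 · 166^64 · 166^32 · 166^16 · 166^8 ≡ 74 · 130 · 199 · 83 · 200 (mod 223).
Accumulate the product:
74 · 130 = 9620 ≡ 31
31 · 199 = 6169 ≡ 148
148 · 83 = 12284 ≡ 19
19 · 200 = 3800 ≡ 9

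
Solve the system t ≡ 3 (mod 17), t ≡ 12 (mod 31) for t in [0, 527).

105

17⁻¹ mod 31: 17×11 ≡ 1 (mod 31), so 17⁻¹ ≡ 11.
t = 3 + 17×((12 − 3)×11 mod 31) = 3 + 17×6 = 105.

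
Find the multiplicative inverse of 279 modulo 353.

62

Apply the Euclidean algorithm and back-substitute:
353 = 1·279 + 74
279 = 3·74 + 57
74 = 1·57 + 17
57 = 3·17 + 6
17 = 2·6 + 5
6 = 1·5 + 1
5 = 5·1 + 0
gcd(279, 353) = 1, so the inverse exists.
Back-substitute for 1:
1 = 1·6 − 1·5
  = −1·17 + 3·6
  = 3·57 − 10·17
  = −10·74 + 13·57
  = 13·279 − 49·74
  = −49·353 + 62·279
So 279⁻¹ ≡ 62 (mod 353).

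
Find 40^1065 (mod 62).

By square-and-multiply:
1065 in binary is 10000101001, i.e. 1065 = 1024 + 32 + 8 + 1.
40^1 ≡ 40 (mod 62)
40^2 ≡ 40^2 = 1600 ≡ 50 (mod 62)
40^4 ≡ 50^2 = 2500 ≡ 20 (mod 62)
40^8 ≡ 20^2 = 400 ≡ 28 (mod 62)
40^16 ≡ 28^2 = 784 ≡ 40 (mod 62)
40^32 ≡ 40^2 = 1600 ≡ 50 (mod 62)
40^64 ≡ 50^2 = 2500 ≡ 20 (mod 62)
40^128 ≡ 20^2 = 400 ≡ 28 (mod 62)
40^256 ≡ 28^2 = 784 ≡ 40 (mod 62)
40^512 ≡ 40^2 = 1600 ≡ 50 (mod 62)
40^1024 ≡ 50^2 = 2500 ≡ 20 (mod 62)
40^1065 = 40^1024 * 40^32 * 40^8 * 40^1 ≡ 20 * 50 * 28 * 40 (mod 62).
Accumulate the product:
20 * 50 = 1000 ≡ 8
8 * 28 = 224 ≡ 38
38 * 40 = 1520 ≡ 32

32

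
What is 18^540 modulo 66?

12

By square-and-multiply:
540 in binary is 1000011100, i.e. 540 = 512 + 16 + 8 + 4.
18^1 ≡ 18 (mod 66)
18^2 ≡ 18^2 = 324 ≡ 60 (mod 66)
18^4 ≡ 60^2 = 3600 ≡ 36 (mod 66)
18^8 ≡ 36^2 = 1296 ≡ 42 (mod 66)
18^16 ≡ 42^2 = 1764 ≡ 48 (mod 66)
18^32 ≡ 48^2 = 2304 ≡ 60 (mod 66)
18^64 ≡ 60^2 = 3600 ≡ 36 (mod 66)
18^128 ≡ 36^2 = 1296 ≡ 42 (mod 66)
18^256 ≡ 42^2 = 1764 ≡ 48 (mod 66)
18^512 ≡ 48^2 = 2304 ≡ 60 (mod 66)
18^540 = 18^512 · 18^16 · 18^8 · 18^4 ≡ 60 · 48 · 42 · 36 (mod 66).
Accumulate the product:
60 · 48 = 2880 ≡ 42
42 · 42 = 1764 ≡ 48
48 · 36 = 1728 ≡ 12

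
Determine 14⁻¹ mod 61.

61 = 4*14 + 5
14 = 2*5 + 4
5 = 1*4 + 1
4 = 4*1 + 0
gcd(14, 61) = 1, so the inverse exists.
Bézout: 1 = 3*61 − 13*14.
So 14⁻¹ ≡ −13 ≡ 48 (mod 61).

48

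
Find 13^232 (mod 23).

13

Compute successive squares:
13^1 ≡ 13 (mod 23)
13^2 ≡ 13^2 = 169 ≡ 8 (mod 23)
13^4 ≡ 8^2 = 64 ≡ 18 (mod 23)
13^8 ≡ 18^2 = 324 ≡ 2 (mod 23)
13^16 ≡ 2^2 = 4 (mod 23)
13^32 ≡ 4^2 = 16 (mod 23)
13^64 ≡ 16^2 = 256 ≡ 3 (mod 23)
13^128 ≡ 3^2 = 9 (mod 23)
13^232 = 13^128 × 13^64 × 13^32 × 13^8 ≡ 9 × 3 × 16 × 2 (mod 23).
Accumulate the product:
9 × 3 = 27 ≡ 4
4 × 16 = 64 ≡ 18
18 × 2 = 36 ≡ 13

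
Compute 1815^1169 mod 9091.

8760

By square-and-multiply:
1815^1 ≡ 1815 (mod 9091)
1815^2 ≡ 1815^2 = 3294225 ≡ 3283 (mod 9091)
1815^4 ≡ 3283^2 = 10778089 ≡ 5254 (mod 9091)
1815^8 ≡ 5254^2 = 27604516 ≡ 4240 (mod 9091)
1815^16 ≡ 4240^2 = 17977600 ≡ 4693 (mod 9091)
1815^32 ≡ 4693^2 = 22024249 ≡ 5847 (mod 9091)
1815^64 ≡ 5847^2 = 34187409 ≡ 5249 (mod 9091)
1815^128 ≡ 5249^2 = 27552001 ≡ 6271 (mod 9091)
1815^256 ≡ 6271^2 = 39325441 ≡ 6866 (mod 9091)
1815^512 ≡ 6866^2 = 47141956 ≡ 5121 (mod 9091)
1815^1024 ≡ 5121^2 = 26224641 ≡ 6197 (mod 9091)
1815^1169 = 1815^1024 * 1815^128 * 1815^16 * 1815^1 ≡ 6197 * 6271 * 4693 * 1815 (mod 9091).
Accumulate the product:
6197 * 6271 = 38861387 ≡ 6453
6453 * 4693 = 30283929 ≡ 1808
1808 * 1815 = 3281520 ≡ 8760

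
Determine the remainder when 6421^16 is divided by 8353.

Compute successive squares:
6421^1 ≡ 6421 (mod 8353)
6421^2 ≡ 6421^2 = 41229241 ≡ 7186 (mod 8353)
6421^4 ≡ 7186^2 = 51638596 ≡ 350 (mod 8353)
6421^8 ≡ 350^2 = 122500 ≡ 5558 (mod 8353)
6421^16 ≡ 5558^2 = 30891364 ≡ 1970 (mod 8353)
So 6421^16 ≡ 1970 (mod 8353).

1970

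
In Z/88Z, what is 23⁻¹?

23

By the extended Euclidean algorithm:
88 = 3*23 + 19
23 = 1*19 + 4
19 = 4*4 + 3
4 = 1*3 + 1
3 = 3*1 + 0
gcd(23, 88) = 1, so the inverse exists.
Back-substitute for 1:
1 = 1*4 − 1*3
  = −1*19 + 5*4
  = 5*23 − 6*19
  = −6*88 + 23*23
So 23⁻¹ ≡ 23 (mod 88).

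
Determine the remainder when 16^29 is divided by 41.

16^1 ≡ 16 (mod 41)
16^2 ≡ 16^2 = 256 ≡ 10 (mod 41)
16^4 ≡ 10^2 = 100 ≡ 18 (mod 41)
16^8 ≡ 18^2 = 324 ≡ 37 (mod 41)
16^16 ≡ 37^2 = 1369 ≡ 16 (mod 41)
16^29 = 16^16 × 16^8 × 16^4 × 16^1 ≡ 16 × 37 × 18 × 16 (mod 41).
Accumulate the product:
16 × 37 = 592 ≡ 18
18 × 18 = 324 ≡ 37
37 × 16 = 592 ≡ 18

18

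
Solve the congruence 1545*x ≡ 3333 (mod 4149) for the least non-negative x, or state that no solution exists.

gcd(1545, 4149) = 3, and 3 | 3333, so solutions exist.
Divide through by 3: 515*x mod 1383 = 1111.
515⁻¹ ≡ 572 (mod 1383).
x ≡ 572*1111 ≡ 695 (mod 1383).
The smallest non-negative solution is x = 695.

695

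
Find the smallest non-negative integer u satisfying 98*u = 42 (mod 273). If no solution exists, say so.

gcd(98, 273) = 7, and 7 | 42, so solutions exist.
Divide through by 7: 14*u ≡ 6 mod 39.
14⁻¹ ≡ 14 (mod 39).
u ≡ 14*6 ≡ 6 (mod 39).
The smallest non-negative solution is u = 6.

6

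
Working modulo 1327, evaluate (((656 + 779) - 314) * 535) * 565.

656 + 779 = 1435 ≡ 108 (mod 1327)
108 - 314 = -206 ≡ 1121 (mod 1327)
1121 * 535 = 599735 ≡ 1258 (mod 1327)
1258 * 565 = 710770 ≡ 825 (mod 1327)

825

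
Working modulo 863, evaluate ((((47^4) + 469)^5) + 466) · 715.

61

(47)^4 ≡ 279 (mod 863)
279 + 469 = 748
(748)^5 ≡ 624 (mod 863)
624 + 466 = 1090 ≡ 227 (mod 863)
227 · 715 = 162305 ≡ 61 (mod 863)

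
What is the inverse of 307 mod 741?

741 = 2·307 + 127
307 = 2·127 + 53
127 = 2·53 + 21
53 = 2·21 + 11
21 = 1·11 + 10
11 = 1·10 + 1
10 = 10·1 + 0
gcd(307, 741) = 1, so the inverse exists.
Back-substitute for 1:
1 = 1·11 − 1·10
  = −1·21 + 2·11
  = 2·53 − 5·21
  = −5·127 + 12·53
  = 12·307 − 29·127
  = −29·741 + 70·307
So 307⁻¹ ≡ 70 (mod 741).

70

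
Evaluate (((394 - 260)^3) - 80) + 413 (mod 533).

394 - 260 = 134
(134)^3 ≡ 142 (mod 533)
142 - 80 = 62
62 + 413 = 475

475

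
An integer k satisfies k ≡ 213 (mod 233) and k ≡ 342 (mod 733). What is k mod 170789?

72909

233⁻¹ mod 733: 233·582 ≡ 1 (mod 733), so 233⁻¹ ≡ 582.
k = 213 + 233·((342 − 213)·582 mod 733) = 213 + 233·312 = 72909.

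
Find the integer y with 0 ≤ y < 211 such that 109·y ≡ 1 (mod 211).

211 = 1×109 + 102
109 = 1×102 + 7
102 = 14×7 + 4
7 = 1×4 + 3
4 = 1×3 + 1
3 = 3×1 + 0
gcd(109, 211) = 1, so the inverse exists.
Bézout: 1 = 31×211 − 60×109.
So 109⁻¹ ≡ −60 ≡ 151 (mod 211).

151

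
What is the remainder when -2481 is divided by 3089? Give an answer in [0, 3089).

-2481 = -1·3089 + 608, so -2481 ≡ 608 (mod 3089).

608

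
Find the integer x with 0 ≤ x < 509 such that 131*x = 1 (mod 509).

136

Apply the Euclidean algorithm and back-substitute:
509 = 3×131 + 116
131 = 1×116 + 15
116 = 7×15 + 11
15 = 1×11 + 4
11 = 2×4 + 3
4 = 1×3 + 1
3 = 3×1 + 0
gcd(131, 509) = 1, so the inverse exists.
Bézout: 1 = −35×509 + 136×131.
So 131⁻¹ ≡ 136 (mod 509).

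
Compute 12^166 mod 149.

Using repeated squaring:
166 in binary is 10100110, i.e. 166 = 128 + 32 + 4 + 2.
12^1 ≡ 12 (mod 149)
12^2 ≡ 12^2 = 144 (mod 149)
12^4 ≡ 144^2 = 20736 ≡ 25 (mod 149)
12^8 ≡ 25^2 = 625 ≡ 29 (mod 149)
12^16 ≡ 29^2 = 841 ≡ 96 (mod 149)
12^32 ≡ 96^2 = 9216 ≡ 127 (mod 149)
12^64 ≡ 127^2 = 16129 ≡ 37 (mod 149)
12^128 ≡ 37^2 = 1369 ≡ 28 (mod 149)
12^166 = 12^128 * 12^32 * 12^4 * 12^2 ≡ 28 * 127 * 25 * 144 (mod 149).
Accumulate the product:
28 * 127 = 3556 ≡ 129
129 * 25 = 3225 ≡ 96
96 * 144 = 13824 ≡ 116

116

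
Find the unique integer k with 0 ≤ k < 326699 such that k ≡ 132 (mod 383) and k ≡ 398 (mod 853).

91669

383⁻¹ mod 853: 383·49 ≡ 1 (mod 853), so 383⁻¹ ≡ 49.
k = 132 + 383·((398 − 132)·49 mod 853) = 132 + 383·239 = 91669.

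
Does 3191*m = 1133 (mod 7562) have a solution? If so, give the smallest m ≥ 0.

gcd(3191, 7562) = 1, so a unique solution mod 7562 exists.
3191⁻¹ ≡ 455 (mod 7562).
m ≡ 455*1133 ≡ 1299 (mod 7562).

1299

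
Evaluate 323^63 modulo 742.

63 in binary is 111111, i.e. 63 = 32 + 16 + 8 + 4 + 2 + 1.
323^1 ≡ 323 (mod 742)
323^2 ≡ 323^2 = 104329 ≡ 449 (mod 742)
323^4 ≡ 449^2 = 201601 ≡ 519 (mod 742)
323^8 ≡ 519^2 = 269361 ≡ 15 (mod 742)
323^16 ≡ 15^2 = 225 (mod 742)
323^32 ≡ 225^2 = 50625 ≡ 169 (mod 742)
323^63 = 323^32 * 323^16 * 323^8 * 323^4 * 323^2 * 323^1 ≡ 169 * 225 * 15 * 519 * 449 * 323 (mod 742).
Accumulate the product:
169 * 225 = 38025 ≡ 183
183 * 15 = 2745 ≡ 519
519 * 519 = 269361 ≡ 15
15 * 449 = 6735 ≡ 57
57 * 323 = 18411 ≡ 603

603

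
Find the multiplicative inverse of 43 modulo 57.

4

Run the extended Euclidean algorithm:
57 = 1·43 + 14
43 = 3·14 + 1
14 = 14·1 + 0
gcd(43, 57) = 1, so the inverse exists.
Back-substitute for 1:
1 = 1·43 − 3·14
  = −3·57 + 4·43
So 43⁻¹ ≡ 4 (mod 57).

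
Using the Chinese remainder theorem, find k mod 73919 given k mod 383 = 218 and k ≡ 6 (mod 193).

383⁻¹ mod 193: 383*64 ≡ 1 (mod 193), so 383⁻¹ ≡ 64.
k = 218 + 383*((6 − 218)*64 mod 193) = 218 + 383*135 = 51923.
Check: 51923 mod 383 = 218, 51923 mod 193 = 6. ✓

51923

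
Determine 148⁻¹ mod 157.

157 = 1·148 + 9
148 = 16·9 + 4
9 = 2·4 + 1
4 = 4·1 + 0
gcd(148, 157) = 1, so the inverse exists.
Back-substitute for 1:
1 = 1·9 − 2·4
  = −2·148 + 33·9
  = 33·157 − 35·148
So 148⁻¹ ≡ −35 ≡ 122 (mod 157).

122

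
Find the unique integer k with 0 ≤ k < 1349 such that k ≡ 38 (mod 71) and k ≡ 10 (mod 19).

1245

71⁻¹ mod 19: 71*15 ≡ 1 (mod 19), so 71⁻¹ ≡ 15.
k = 38 + 71*((10 − 38)*15 mod 19) = 38 + 71*17 = 1245.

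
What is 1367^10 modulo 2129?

10 in binary is 1010, i.e. 10 = 8 + 2.
1367^1 ≡ 1367 (mod 2129)
1367^2 ≡ 1367^2 = 1868689 ≡ 1556 (mod 2129)
1367^4 ≡ 1556^2 = 2421136 ≡ 463 (mod 2129)
1367^8 ≡ 463^2 = 214369 ≡ 1469 (mod 2129)
1367^10 = 1367^8 × 1367^2 ≡ 1469 × 1556 (mod 2129).
1469 × 1556 = 2285764 ≡ 1347 (mod 2129).

1347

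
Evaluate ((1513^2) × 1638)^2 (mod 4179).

1260

(1513)^2 ≡ 3256 (mod 4179)
3256 × 1638 = 5333328 ≡ 924 (mod 4179)
(924)^2 ≡ 1260 (mod 4179)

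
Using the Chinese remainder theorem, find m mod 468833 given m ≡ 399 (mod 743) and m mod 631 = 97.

207696

743⁻¹ mod 631: 743×231 ≡ 1 (mod 631), so 743⁻¹ ≡ 231.
m = 399 + 743×((97 − 399)×231 mod 631) = 399 + 743×279 = 207696.
Check: 207696 mod 743 = 399, 207696 mod 631 = 97. ✓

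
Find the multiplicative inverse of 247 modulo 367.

Apply the Euclidean algorithm and back-substitute:
367 = 1*247 + 120
247 = 2*120 + 7
120 = 17*7 + 1
7 = 7*1 + 0
gcd(247, 367) = 1, so the inverse exists.
Bézout: 1 = 35*367 − 52*247.
So 247⁻¹ ≡ −52 ≡ 315 (mod 367).

315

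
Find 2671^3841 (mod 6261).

1759

Using repeated squaring:
3841 in binary is 111100000001, i.e. 3841 = 2048 + 1024 + 512 + 256 + 1.
2671^1 ≡ 2671 (mod 6261)
2671^2 ≡ 2671^2 = 7134241 ≡ 2962 (mod 6261)
2671^4 ≡ 2962^2 = 8773444 ≡ 1783 (mod 6261)
2671^8 ≡ 1783^2 = 3179089 ≡ 4762 (mod 6261)
2671^16 ≡ 4762^2 = 22676644 ≡ 5563 (mod 6261)
2671^32 ≡ 5563^2 = 30946969 ≡ 5107 (mod 6261)
2671^64 ≡ 5107^2 = 26081449 ≡ 4384 (mod 6261)
2671^128 ≡ 4384^2 = 19219456 ≡ 4447 (mod 6261)
2671^256 ≡ 4447^2 = 19775809 ≡ 3571 (mod 6261)
2671^512 ≡ 3571^2 = 12752041 ≡ 4645 (mod 6261)
2671^1024 ≡ 4645^2 = 21576025 ≡ 619 (mod 6261)
2671^2048 ≡ 619^2 = 383161 ≡ 1240 (mod 6261)
2671^3841 = 2671^2048 · 2671^1024 · 2671^512 · 2671^256 · 2671^1 ≡ 1240 · 619 · 4645 · 3571 · 2671 (mod 6261).
Accumulate the product:
1240 · 619 = 767560 ≡ 3718
3718 · 4645 = 17270110 ≡ 2272
2272 · 3571 = 8113312 ≡ 5317
5317 · 2671 = 14201707 ≡ 1759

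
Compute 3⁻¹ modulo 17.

Run the extended Euclidean algorithm:
17 = 5*3 + 2
3 = 1*2 + 1
2 = 2*1 + 0
gcd(3, 17) = 1, so the inverse exists.
Back-substitute for 1:
1 = 1*3 − 1*2
  = −1*17 + 6*3
So 3⁻¹ ≡ 6 (mod 17).

6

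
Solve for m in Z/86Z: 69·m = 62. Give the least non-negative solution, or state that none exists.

52

gcd(69, 86) = 1, so a unique solution mod 86 exists.
69⁻¹ ≡ 5 (mod 86).
m ≡ 5·62 ≡ 52 (mod 86).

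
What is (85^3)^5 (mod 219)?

70

(85)^3 ≡ 49 (mod 219)
(49)^5 ≡ 70 (mod 219)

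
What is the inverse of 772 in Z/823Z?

355

Run the extended Euclidean algorithm:
823 = 1·772 + 51
772 = 15·51 + 7
51 = 7·7 + 2
7 = 3·2 + 1
2 = 2·1 + 0
gcd(772, 823) = 1, so the inverse exists.
Back-substitute for 1:
1 = 1·7 − 3·2
  = −3·51 + 22·7
  = 22·772 − 333·51
  = −333·823 + 355·772
So 772⁻¹ ≡ 355 (mod 823).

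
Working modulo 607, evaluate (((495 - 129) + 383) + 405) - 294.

253

495 - 129 = 366
366 + 383 = 749 ≡ 142 (mod 607)
142 + 405 = 547
547 - 294 = 253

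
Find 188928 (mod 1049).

108

188928 = 180×1049 + 108, so 188928 ≡ 108 (mod 1049).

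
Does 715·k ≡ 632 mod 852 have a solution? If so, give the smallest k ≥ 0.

gcd(715, 852) = 1, so a unique solution mod 852 exists.
715⁻¹ ≡ 199 (mod 852).
k ≡ 199·632 ≡ 524 (mod 852).

524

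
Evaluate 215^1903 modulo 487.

1903 in binary is 11101101111, i.e. 1903 = 1024 + 512 + 256 + 64 + 32 + 8 + 4 + 2 + 1.
215^1 ≡ 215 (mod 487)
215^2 ≡ 215^2 = 46225 ≡ 447 (mod 487)
215^4 ≡ 447^2 = 199809 ≡ 139 (mod 487)
215^8 ≡ 139^2 = 19321 ≡ 328 (mod 487)
215^16 ≡ 328^2 = 107584 ≡ 444 (mod 487)
215^32 ≡ 444^2 = 197136 ≡ 388 (mod 487)
215^64 ≡ 388^2 = 150544 ≡ 61 (mod 487)
215^128 ≡ 61^2 = 3721 ≡ 312 (mod 487)
215^256 ≡ 312^2 = 97344 ≡ 431 (mod 487)
215^512 ≡ 431^2 = 185761 ≡ 214 (mod 487)
215^1024 ≡ 214^2 = 45796 ≡ 18 (mod 487)
215^1903 = 215^1024 · 215^512 · 215^256 · 215^64 · 215^32 · 215^8 · 215^4 · 215^2 · 215^1 ≡ 18 · 214 · 431 · 61 · 388 · 328 · 139 · 447 · 215 (mod 487).
Accumulate the product:
18 · 214 = 3852 ≡ 443
443 · 431 = 190933 ≡ 29
29 · 61 = 1769 ≡ 308
308 · 388 = 119504 ≡ 189
189 · 328 = 61992 ≡ 143
143 · 139 = 19877 ≡ 397
397 · 447 = 177459 ≡ 191
191 · 215 = 41065 ≡ 157

157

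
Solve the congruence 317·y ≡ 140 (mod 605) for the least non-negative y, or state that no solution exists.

gcd(317, 605) = 1, so a unique solution mod 605 exists.
317⁻¹ ≡ 313 (mod 605).
y ≡ 313·140 ≡ 260 (mod 605).

260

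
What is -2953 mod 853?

459

-2953 = -4×853 + 459, so -2953 ≡ 459 (mod 853).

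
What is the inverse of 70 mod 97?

79

By the extended Euclidean algorithm:
97 = 1*70 + 27
70 = 2*27 + 16
27 = 1*16 + 11
16 = 1*11 + 5
11 = 2*5 + 1
5 = 5*1 + 0
gcd(70, 97) = 1, so the inverse exists.
Back-substitute for 1:
1 = 1*11 − 2*5
  = −2*16 + 3*11
  = 3*27 − 5*16
  = −5*70 + 13*27
  = 13*97 − 18*70
So 70⁻¹ ≡ −18 ≡ 79 (mod 97).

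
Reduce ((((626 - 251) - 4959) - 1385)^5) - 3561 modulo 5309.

3714

626 - 251 = 375
375 - 4959 = -4584 ≡ 725 (mod 5309)
725 - 1385 = -660 ≡ 4649 (mod 5309)
(4649)^5 ≡ 1966 (mod 5309)
1966 - 3561 = -1595 ≡ 3714 (mod 5309)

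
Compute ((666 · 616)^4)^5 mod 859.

666 · 616 = 410256 ≡ 513 (mod 859)
(513)^4 ≡ 440 (mod 859)
(440)^5 ≡ 523 (mod 859)

523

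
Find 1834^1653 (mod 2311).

Compute successive squares:
1653 in binary is 11001110101, i.e. 1653 = 1024 + 512 + 64 + 32 + 16 + 4 + 1.
1834^1 ≡ 1834 (mod 2311)
1834^2 ≡ 1834^2 = 3363556 ≡ 1051 (mod 2311)
1834^4 ≡ 1051^2 = 1104601 ≡ 2254 (mod 2311)
1834^8 ≡ 2254^2 = 5080516 ≡ 938 (mod 2311)
1834^16 ≡ 938^2 = 879844 ≡ 1664 (mod 2311)
1834^32 ≡ 1664^2 = 2768896 ≡ 318 (mod 2311)
1834^64 ≡ 318^2 = 101124 ≡ 1751 (mod 2311)
1834^128 ≡ 1751^2 = 3066001 ≡ 1615 (mod 2311)
1834^256 ≡ 1615^2 = 2608225 ≡ 1417 (mod 2311)
1834^512 ≡ 1417^2 = 2007889 ≡ 1941 (mod 2311)
1834^1024 ≡ 1941^2 = 3767481 ≡ 551 (mod 2311)
1834^1653 = 1834^1024 × 1834^512 × 1834^64 × 1834^32 × 1834^16 × 1834^4 × 1834^1 ≡ 551 × 1941 × 1751 × 318 × 1664 × 2254 × 1834 (mod 2311).
Accumulate the product:
551 × 1941 = 1069491 ≡ 1809
1809 × 1751 = 3167559 ≡ 1489
1489 × 318 = 473502 ≡ 2058
2058 × 1664 = 3424512 ≡ 1921
1921 × 2254 = 4329934 ≡ 1431
1431 × 1834 = 2624454 ≡ 1469

1469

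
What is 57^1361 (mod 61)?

57^1 ≡ 57 (mod 61)
57^2 ≡ 57^2 = 3249 ≡ 16 (mod 61)
57^4 ≡ 16^2 = 256 ≡ 12 (mod 61)
57^8 ≡ 12^2 = 144 ≡ 22 (mod 61)
57^16 ≡ 22^2 = 484 ≡ 57 (mod 61)
57^32 ≡ 57^2 = 3249 ≡ 16 (mod 61)
57^64 ≡ 16^2 = 256 ≡ 12 (mod 61)
57^128 ≡ 12^2 = 144 ≡ 22 (mod 61)
57^256 ≡ 22^2 = 484 ≡ 57 (mod 61)
57^512 ≡ 57^2 = 3249 ≡ 16 (mod 61)
57^1024 ≡ 16^2 = 256 ≡ 12 (mod 61)
57^1361 = 57^1024 · 57^256 · 57^64 · 57^16 · 57^1 ≡ 12 · 57 · 12 · 57 · 57 (mod 61).
Accumulate the product:
12 · 57 = 684 ≡ 13
13 · 12 = 156 ≡ 34
34 · 57 = 1938 ≡ 47
47 · 57 = 2679 ≡ 56

56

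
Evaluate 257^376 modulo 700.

By square-and-multiply:
376 in binary is 101111000, i.e. 376 = 256 + 64 + 32 + 16 + 8.
257^1 ≡ 257 (mod 700)
257^2 ≡ 257^2 = 66049 ≡ 249 (mod 700)
257^4 ≡ 249^2 = 62001 ≡ 401 (mod 700)
257^8 ≡ 401^2 = 160801 ≡ 501 (mod 700)
257^16 ≡ 501^2 = 251001 ≡ 401 (mod 700)
257^32 ≡ 401^2 = 160801 ≡ 501 (mod 700)
257^64 ≡ 501^2 = 251001 ≡ 401 (mod 700)
257^128 ≡ 401^2 = 160801 ≡ 501 (mod 700)
257^256 ≡ 501^2 = 251001 ≡ 401 (mod 700)
257^376 = 257^256 * 257^64 * 257^32 * 257^16 * 257^8 ≡ 401 * 401 * 501 * 401 * 501 (mod 700).
Accumulate the product:
401 * 401 = 160801 ≡ 501
501 * 501 = 251001 ≡ 401
401 * 401 = 160801 ≡ 501
501 * 501 = 251001 ≡ 401

401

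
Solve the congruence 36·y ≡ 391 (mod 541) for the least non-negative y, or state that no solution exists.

gcd(36, 541) = 1, so a unique solution mod 541 exists.
36⁻¹ ≡ 526 (mod 541).
y ≡ 526·391 ≡ 86 (mod 541).

86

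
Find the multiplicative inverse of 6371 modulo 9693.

9693 = 1×6371 + 3322
6371 = 1×3322 + 3049
3322 = 1×3049 + 273
3049 = 11×273 + 46
273 = 5×46 + 43
46 = 1×43 + 3
43 = 14×3 + 1
3 = 3×1 + 0
gcd(6371, 9693) = 1, so the inverse exists.
Back-substitute for 1:
1 = 1×43 − 14×3
  = −14×46 + 15×43
  = 15×273 − 89×46
  = −89×3049 + 994×273
  = 994×3322 − 1083×3049
  = −1083×6371 + 2077×3322
  = 2077×9693 − 3160×6371
So 6371⁻¹ ≡ −3160 ≡ 6533 (mod 9693).

6533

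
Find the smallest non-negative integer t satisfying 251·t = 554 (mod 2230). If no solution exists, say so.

gcd(251, 2230) = 1, so a unique solution mod 2230 exists.
251⁻¹ ≡ 231 (mod 2230).
t ≡ 231·554 ≡ 864 (mod 2230).

864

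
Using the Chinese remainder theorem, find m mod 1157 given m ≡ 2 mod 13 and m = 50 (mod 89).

13⁻¹ mod 89: 13×48 ≡ 1 (mod 89), so 13⁻¹ ≡ 48.
m = 2 + 13×((50 − 2)×48 mod 89) = 2 + 13×79 = 1029.

1029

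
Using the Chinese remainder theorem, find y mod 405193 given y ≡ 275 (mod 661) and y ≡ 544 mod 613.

661⁻¹ mod 613: 661·447 ≡ 1 (mod 613), so 661⁻¹ ≡ 447.
y = 275 + 661·((544 − 275)·447 mod 613) = 275 + 661·95 = 63070.

63070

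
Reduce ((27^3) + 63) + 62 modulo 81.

(27)^3 ≡ 0 (mod 81)
0 + 63 = 63
63 + 62 = 125 ≡ 44 (mod 81)

44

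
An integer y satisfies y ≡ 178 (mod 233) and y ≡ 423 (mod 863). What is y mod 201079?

233⁻¹ mod 863: 233·763 ≡ 1 (mod 863), so 233⁻¹ ≡ 763.
y = 178 + 233·((423 − 178)·763 mod 863) = 178 + 233·527 = 122969.

122969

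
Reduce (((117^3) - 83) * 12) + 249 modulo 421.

(117)^3 ≡ 129 (mod 421)
129 - 83 = 46
46 * 12 = 552 ≡ 131 (mod 421)
131 + 249 = 380

380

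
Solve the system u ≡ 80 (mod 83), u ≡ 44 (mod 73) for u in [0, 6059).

993

83⁻¹ mod 73: 83*22 ≡ 1 (mod 73), so 83⁻¹ ≡ 22.
u = 80 + 83*((44 − 80)*22 mod 73) = 80 + 83*11 = 993.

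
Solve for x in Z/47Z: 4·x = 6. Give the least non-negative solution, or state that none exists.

gcd(4, 47) = 1, so a unique solution mod 47 exists.
4⁻¹ ≡ 12 (mod 47).
x ≡ 12·6 ≡ 25 (mod 47).

25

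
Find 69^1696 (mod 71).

3

1696 in binary is 11010100000, i.e. 1696 = 1024 + 512 + 128 + 32.
69^1 ≡ 69 (mod 71)
69^2 ≡ 69^2 = 4761 ≡ 4 (mod 71)
69^4 ≡ 4^2 = 16 (mod 71)
69^8 ≡ 16^2 = 256 ≡ 43 (mod 71)
69^16 ≡ 43^2 = 1849 ≡ 3 (mod 71)
69^32 ≡ 3^2 = 9 (mod 71)
69^64 ≡ 9^2 = 81 ≡ 10 (mod 71)
69^128 ≡ 10^2 = 100 ≡ 29 (mod 71)
69^256 ≡ 29^2 = 841 ≡ 60 (mod 71)
69^512 ≡ 60^2 = 3600 ≡ 50 (mod 71)
69^1024 ≡ 50^2 = 2500 ≡ 15 (mod 71)
69^1696 = 69^1024 × 69^512 × 69^128 × 69^32 ≡ 15 × 50 × 29 × 9 (mod 71).
Accumulate the product:
15 × 50 = 750 ≡ 40
40 × 29 = 1160 ≡ 24
24 × 9 = 216 ≡ 3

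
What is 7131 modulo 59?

7131 = 120·59 + 51, so 7131 ≡ 51 (mod 59).

51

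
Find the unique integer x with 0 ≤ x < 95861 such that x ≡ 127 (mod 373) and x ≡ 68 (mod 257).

373⁻¹ mod 257: 373·113 ≡ 1 (mod 257), so 373⁻¹ ≡ 113.
x = 127 + 373·((68 − 127)·113 mod 257) = 127 + 373·15 = 5722.

5722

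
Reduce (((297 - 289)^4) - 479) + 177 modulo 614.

110

297 - 289 = 8
(8)^4 ≡ 412 (mod 614)
412 - 479 = -67 ≡ 547 (mod 614)
547 + 177 = 724 ≡ 110 (mod 614)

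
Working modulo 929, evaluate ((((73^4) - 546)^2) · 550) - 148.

(73)^4 ≡ 569 (mod 929)
569 - 546 = 23
(23)^2 ≡ 529 (mod 929)
529 · 550 = 290950 ≡ 173 (mod 929)
173 - 148 = 25

25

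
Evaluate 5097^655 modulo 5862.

2799

Using repeated squaring:
655 in binary is 1010001111, i.e. 655 = 512 + 128 + 8 + 4 + 2 + 1.
5097^1 ≡ 5097 (mod 5862)
5097^2 ≡ 5097^2 = 25979409 ≡ 4887 (mod 5862)
5097^4 ≡ 4887^2 = 23882769 ≡ 981 (mod 5862)
5097^8 ≡ 981^2 = 962361 ≡ 993 (mod 5862)
5097^16 ≡ 993^2 = 986049 ≡ 1233 (mod 5862)
5097^32 ≡ 1233^2 = 1520289 ≡ 2031 (mod 5862)
5097^64 ≡ 2031^2 = 4124961 ≡ 3975 (mod 5862)
5097^128 ≡ 3975^2 = 15800625 ≡ 2535 (mod 5862)
5097^256 ≡ 2535^2 = 6426225 ≡ 1473 (mod 5862)
5097^512 ≡ 1473^2 = 2169729 ≡ 789 (mod 5862)
5097^655 = 5097^512 × 5097^128 × 5097^8 × 5097^4 × 5097^2 × 5097^1 ≡ 789 × 2535 × 993 × 981 × 4887 × 5097 (mod 5862).
Accumulate the product:
789 × 2535 = 2000115 ≡ 1173
1173 × 993 = 1164789 ≡ 4113
4113 × 981 = 4034853 ≡ 1797
1797 × 4887 = 8781939 ≡ 663
663 × 5097 = 3379311 ≡ 2799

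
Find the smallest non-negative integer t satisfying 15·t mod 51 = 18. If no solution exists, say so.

gcd(15, 51) = 3, and 3 | 18, so solutions exist.
Divide through by 3: 5·t mod 17 = 6.
5⁻¹ ≡ 7 (mod 17).
t ≡ 7·6 ≡ 8 (mod 17).
The smallest non-negative solution is t = 8.

8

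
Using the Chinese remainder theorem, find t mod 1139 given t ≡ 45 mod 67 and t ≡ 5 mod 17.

67⁻¹ mod 17: 67·16 ≡ 1 (mod 17), so 67⁻¹ ≡ 16.
t = 45 + 67·((5 − 45)·16 mod 17) = 45 + 67·6 = 447.
Check: 447 mod 67 = 45, 447 mod 17 = 5. ✓

447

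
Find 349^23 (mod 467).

174

Compute successive squares:
23 in binary is 10111, i.e. 23 = 16 + 4 + 2 + 1.
349^1 ≡ 349 (mod 467)
349^2 ≡ 349^2 = 121801 ≡ 381 (mod 467)
349^4 ≡ 381^2 = 145161 ≡ 391 (mod 467)
349^8 ≡ 391^2 = 152881 ≡ 172 (mod 467)
349^16 ≡ 172^2 = 29584 ≡ 163 (mod 467)
349^23 = 349^16 * 349^4 * 349^2 * 349^1 ≡ 163 * 391 * 381 * 349 (mod 467).
Accumulate the product:
163 * 391 = 63733 ≡ 221
221 * 381 = 84201 ≡ 141
141 * 349 = 49209 ≡ 174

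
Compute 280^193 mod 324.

193 in binary is 11000001, i.e. 193 = 128 + 64 + 1.
280^1 ≡ 280 (mod 324)
280^2 ≡ 280^2 = 78400 ≡ 316 (mod 324)
280^4 ≡ 316^2 = 99856 ≡ 64 (mod 324)
280^8 ≡ 64^2 = 4096 ≡ 208 (mod 324)
280^16 ≡ 208^2 = 43264 ≡ 172 (mod 324)
280^32 ≡ 172^2 = 29584 ≡ 100 (mod 324)
280^64 ≡ 100^2 = 10000 ≡ 280 (mod 324)
280^128 ≡ 280^2 = 78400 ≡ 316 (mod 324)
280^193 = 280^128 × 280^64 × 280^1 ≡ 316 × 280 × 280 (mod 324).
Accumulate the product:
316 × 280 = 88480 ≡ 28
28 × 280 = 7840 ≡ 64

64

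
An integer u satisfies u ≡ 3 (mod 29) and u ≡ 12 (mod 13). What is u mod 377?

29⁻¹ mod 13: 29·9 ≡ 1 (mod 13), so 29⁻¹ ≡ 9.
u = 3 + 29·((12 − 3)·9 mod 13) = 3 + 29·3 = 90.
Check: 90 mod 29 = 3, 90 mod 13 = 12. ✓

90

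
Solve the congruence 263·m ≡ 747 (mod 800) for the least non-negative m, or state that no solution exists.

gcd(263, 800) = 1, so a unique solution mod 800 exists.
263⁻¹ ≡ 727 (mod 800).
m ≡ 727·747 ≡ 669 (mod 800).

669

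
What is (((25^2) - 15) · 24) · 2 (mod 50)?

(25)^2 ≡ 25 (mod 50)
25 - 15 = 10
10 · 24 = 240 ≡ 40 (mod 50)
40 · 2 = 80 ≡ 30 (mod 50)

30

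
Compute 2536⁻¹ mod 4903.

4874

4903 = 1×2536 + 2367
2536 = 1×2367 + 169
2367 = 14×169 + 1
169 = 169×1 + 0
gcd(2536, 4903) = 1, so the inverse exists.
Bézout: 1 = 15×4903 − 29×2536.
So 2536⁻¹ ≡ −29 ≡ 4874 (mod 4903).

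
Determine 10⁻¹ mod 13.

By the extended Euclidean algorithm:
13 = 1×10 + 3
10 = 3×3 + 1
3 = 3×1 + 0
gcd(10, 13) = 1, so the inverse exists.
Bézout: 1 = −3×13 + 4×10.
So 10⁻¹ ≡ 4 (mod 13).

4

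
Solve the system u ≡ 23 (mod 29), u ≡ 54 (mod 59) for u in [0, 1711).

1647

29⁻¹ mod 59: 29·57 ≡ 1 (mod 59), so 29⁻¹ ≡ 57.
u = 23 + 29·((54 − 23)·57 mod 59) = 23 + 29·56 = 1647.
Check: 1647 mod 29 = 23, 1647 mod 59 = 54. ✓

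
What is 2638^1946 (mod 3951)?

Compute successive squares:
1946 in binary is 11110011010, i.e. 1946 = 1024 + 512 + 256 + 128 + 16 + 8 + 2.
2638^1 ≡ 2638 (mod 3951)
2638^2 ≡ 2638^2 = 6959044 ≡ 1333 (mod 3951)
2638^4 ≡ 1333^2 = 1776889 ≡ 2890 (mod 3951)
2638^8 ≡ 2890^2 = 8352100 ≡ 3637 (mod 3951)
2638^16 ≡ 3637^2 = 13227769 ≡ 3772 (mod 3951)
2638^32 ≡ 3772^2 = 14227984 ≡ 433 (mod 3951)
2638^64 ≡ 433^2 = 187489 ≡ 1792 (mod 3951)
2638^128 ≡ 1792^2 = 3211264 ≡ 3052 (mod 3951)
2638^256 ≡ 3052^2 = 9314704 ≡ 2197 (mod 3951)
2638^512 ≡ 2197^2 = 4826809 ≡ 2638 (mod 3951)
2638^1024 ≡ 2638^2 = 6959044 ≡ 1333 (mod 3951)
2638^1946 = 2638^1024 · 2638^512 · 2638^256 · 2638^128 · 2638^16 · 2638^8 · 2638^2 ≡ 1333 · 2638 · 2197 · 3052 · 3772 · 3637 · 1333 (mod 3951).
Accumulate the product:
1333 · 2638 = 3516454 ≡ 64
64 · 2197 = 140608 ≡ 2323
2323 · 3052 = 7089796 ≡ 1702
1702 · 3772 = 6419944 ≡ 3520
3520 · 3637 = 12802240 ≡ 1000
1000 · 1333 = 1333000 ≡ 1513

1513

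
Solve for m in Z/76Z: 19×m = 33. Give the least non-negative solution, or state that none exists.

no solution

gcd(19, 76) = 19, and 19 does not divide 33.
So the congruence has no solution.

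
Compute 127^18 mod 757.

18 in binary is 10010, i.e. 18 = 16 + 2.
127^1 ≡ 127 (mod 757)
127^2 ≡ 127^2 = 16129 ≡ 232 (mod 757)
127^4 ≡ 232^2 = 53824 ≡ 77 (mod 757)
127^8 ≡ 77^2 = 5929 ≡ 630 (mod 757)
127^16 ≡ 630^2 = 396900 ≡ 232 (mod 757)
127^18 = 127^16 * 127^2 ≡ 232 * 232 (mod 757).
232 * 232 = 53824 ≡ 77 (mod 757).

77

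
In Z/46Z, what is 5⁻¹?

37

Apply the Euclidean algorithm and back-substitute:
46 = 9*5 + 1
5 = 5*1 + 0
gcd(5, 46) = 1, so the inverse exists.
Back-substitute for 1:
1 = 1*46 − 9*5
So 5⁻¹ ≡ −9 ≡ 37 (mod 46).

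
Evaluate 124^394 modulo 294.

16

Using repeated squaring:
124^1 ≡ 124 (mod 294)
124^2 ≡ 124^2 = 15376 ≡ 88 (mod 294)
124^4 ≡ 88^2 = 7744 ≡ 100 (mod 294)
124^8 ≡ 100^2 = 10000 ≡ 4 (mod 294)
124^16 ≡ 4^2 = 16 (mod 294)
124^32 ≡ 16^2 = 256 (mod 294)
124^64 ≡ 256^2 = 65536 ≡ 268 (mod 294)
124^128 ≡ 268^2 = 71824 ≡ 88 (mod 294)
124^256 ≡ 88^2 = 7744 ≡ 100 (mod 294)
124^394 = 124^256 · 124^128 · 124^8 · 124^2 ≡ 100 · 88 · 4 · 88 (mod 294).
Accumulate the product:
100 · 88 = 8800 ≡ 274
274 · 4 = 1096 ≡ 214
214 · 88 = 18832 ≡ 16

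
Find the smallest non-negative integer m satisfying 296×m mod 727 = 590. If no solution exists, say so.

gcd(296, 727) = 1, so a unique solution mod 727 exists.
296⁻¹ ≡ 140 (mod 727).
m ≡ 140×590 ≡ 449 (mod 727).

449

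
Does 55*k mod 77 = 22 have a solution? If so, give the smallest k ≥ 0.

6

gcd(55, 77) = 11, and 11 | 22, so solutions exist.
Divide through by 11: 5*k ≡ 2 (mod 7).
5⁻¹ ≡ 3 (mod 7).
k ≡ 3*2 ≡ 6 (mod 7).
The smallest non-negative solution is k = 6.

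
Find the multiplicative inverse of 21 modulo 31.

3

Apply the Euclidean algorithm and back-substitute:
31 = 1×21 + 10
21 = 2×10 + 1
10 = 10×1 + 0
gcd(21, 31) = 1, so the inverse exists.
Back-substitute for 1:
1 = 1×21 − 2×10
  = −2×31 + 3×21
So 21⁻¹ ≡ 3 (mod 31).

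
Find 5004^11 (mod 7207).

1010

Compute successive squares:
11 in binary is 1011, i.e. 11 = 8 + 2 + 1.
5004^1 ≡ 5004 (mod 7207)
5004^2 ≡ 5004^2 = 25040016 ≡ 2898 (mod 7207)
5004^4 ≡ 2898^2 = 8398404 ≡ 2249 (mod 7207)
5004^8 ≡ 2249^2 = 5058001 ≡ 5894 (mod 7207)
5004^11 = 5004^8 * 5004^2 * 5004^1 ≡ 5894 * 2898 * 5004 (mod 7207).
Accumulate the product:
5894 * 2898 = 17080812 ≡ 222
222 * 5004 = 1110888 ≡ 1010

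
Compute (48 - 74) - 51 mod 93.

48 - 74 = -26 ≡ 67 (mod 93)
67 - 51 = 16

16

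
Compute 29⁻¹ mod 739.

Apply the Euclidean algorithm and back-substitute:
739 = 25×29 + 14
29 = 2×14 + 1
14 = 14×1 + 0
gcd(29, 739) = 1, so the inverse exists.
Back-substitute for 1:
1 = 1×29 − 2×14
  = −2×739 + 51×29
So 29⁻¹ ≡ 51 (mod 739).

51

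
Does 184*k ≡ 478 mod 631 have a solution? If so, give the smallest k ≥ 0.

517

gcd(184, 631) = 1, so a unique solution mod 631 exists.
184⁻¹ ≡ 607 (mod 631).
k ≡ 607*478 ≡ 517 (mod 631).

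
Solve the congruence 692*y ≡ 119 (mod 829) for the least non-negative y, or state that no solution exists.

gcd(692, 829) = 1, so a unique solution mod 829 exists.
692⁻¹ ≡ 593 (mod 829).
y ≡ 593*119 ≡ 102 (mod 829).

102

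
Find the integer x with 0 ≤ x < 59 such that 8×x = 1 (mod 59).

37

Apply the Euclidean algorithm and back-substitute:
59 = 7×8 + 3
8 = 2×3 + 2
3 = 1×2 + 1
2 = 2×1 + 0
gcd(8, 59) = 1, so the inverse exists.
Bézout: 1 = 3×59 − 22×8.
So 8⁻¹ ≡ −22 ≡ 37 (mod 59).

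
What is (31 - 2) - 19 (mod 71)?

31 - 2 = 29
29 - 19 = 10

10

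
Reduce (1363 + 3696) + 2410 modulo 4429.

3040

1363 + 3696 = 5059 ≡ 630 (mod 4429)
630 + 2410 = 3040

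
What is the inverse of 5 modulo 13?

13 = 2×5 + 3
5 = 1×3 + 2
3 = 1×2 + 1
2 = 2×1 + 0
gcd(5, 13) = 1, so the inverse exists.
Bézout: 1 = 2×13 − 5×5.
So 5⁻¹ ≡ −5 ≡ 8 (mod 13).

8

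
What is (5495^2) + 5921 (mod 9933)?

4626

(5495)^2 ≡ 8638 (mod 9933)
8638 + 5921 = 14559 ≡ 4626 (mod 9933)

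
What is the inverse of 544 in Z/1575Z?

304

Run the extended Euclidean algorithm:
1575 = 2·544 + 487
544 = 1·487 + 57
487 = 8·57 + 31
57 = 1·31 + 26
31 = 1·26 + 5
26 = 5·5 + 1
5 = 5·1 + 0
gcd(544, 1575) = 1, so the inverse exists.
Back-substitute for 1:
1 = 1·26 − 5·5
  = −5·31 + 6·26
  = 6·57 − 11·31
  = −11·487 + 94·57
  = 94·544 − 105·487
  = −105·1575 + 304·544
So 544⁻¹ ≡ 304 (mod 1575).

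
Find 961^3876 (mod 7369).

6286

By square-and-multiply:
3876 in binary is 111100100100, i.e. 3876 = 2048 + 1024 + 512 + 256 + 32 + 4.
961^1 ≡ 961 (mod 7369)
961^2 ≡ 961^2 = 923521 ≡ 2396 (mod 7369)
961^4 ≡ 2396^2 = 5740816 ≡ 365 (mod 7369)
961^8 ≡ 365^2 = 133225 ≡ 583 (mod 7369)
961^16 ≡ 583^2 = 339889 ≡ 915 (mod 7369)
961^32 ≡ 915^2 = 837225 ≡ 4528 (mod 7369)
961^64 ≡ 4528^2 = 20502784 ≡ 2226 (mod 7369)
961^128 ≡ 2226^2 = 4955076 ≡ 3108 (mod 7369)
961^256 ≡ 3108^2 = 9659664 ≡ 6274 (mod 7369)
961^512 ≡ 6274^2 = 39363076 ≡ 5247 (mod 7369)
961^1024 ≡ 5247^2 = 27531009 ≡ 425 (mod 7369)
961^2048 ≡ 425^2 = 180625 ≡ 3769 (mod 7369)
961^3876 = 961^2048 * 961^1024 * 961^512 * 961^256 * 961^32 * 961^4 ≡ 3769 * 425 * 5247 * 6274 * 4528 * 365 (mod 7369).
Accumulate the product:
3769 * 425 = 1601825 ≡ 2752
2752 * 5247 = 14439744 ≡ 3873
3873 * 6274 = 24299202 ≡ 3609
3609 * 4528 = 16341552 ≡ 4479
4479 * 365 = 1634835 ≡ 6286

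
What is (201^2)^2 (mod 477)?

225

(201)^2 ≡ 333 (mod 477)
(333)^2 ≡ 225 (mod 477)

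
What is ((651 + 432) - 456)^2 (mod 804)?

651 + 432 = 1083 ≡ 279 (mod 804)
279 - 456 = -177 ≡ 627 (mod 804)
(627)^2 ≡ 777 (mod 804)

777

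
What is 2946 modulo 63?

2946 = 46·63 + 48, so 2946 ≡ 48 (mod 63).

48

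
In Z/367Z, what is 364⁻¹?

367 = 1*364 + 3
364 = 121*3 + 1
3 = 3*1 + 0
gcd(364, 367) = 1, so the inverse exists.
Back-substitute for 1:
1 = 1*364 − 121*3
  = −121*367 + 122*364
So 364⁻¹ ≡ 122 (mod 367).

122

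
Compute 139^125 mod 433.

125 in binary is 1111101, i.e. 125 = 64 + 32 + 16 + 8 + 4 + 1.
139^1 ≡ 139 (mod 433)
139^2 ≡ 139^2 = 19321 ≡ 269 (mod 433)
139^4 ≡ 269^2 = 72361 ≡ 50 (mod 433)
139^8 ≡ 50^2 = 2500 ≡ 335 (mod 433)
139^16 ≡ 335^2 = 112225 ≡ 78 (mod 433)
139^32 ≡ 78^2 = 6084 ≡ 22 (mod 433)
139^64 ≡ 22^2 = 484 ≡ 51 (mod 433)
139^125 = 139^64 · 139^32 · 139^16 · 139^8 · 139^4 · 139^1 ≡ 51 · 22 · 78 · 335 · 50 · 139 (mod 433).
Accumulate the product:
51 · 22 = 1122 ≡ 256
256 · 78 = 19968 ≡ 50
50 · 335 = 16750 ≡ 296
296 · 50 = 14800 ≡ 78
78 · 139 = 10842 ≡ 17

17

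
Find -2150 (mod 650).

450

-2150 = -4·650 + 450, so -2150 ≡ 450 (mod 650).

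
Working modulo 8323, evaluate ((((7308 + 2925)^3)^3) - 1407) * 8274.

763

7308 + 2925 = 10233 ≡ 1910 (mod 8323)
(1910)^3 ≡ 5214 (mod 8323)
(5214)^3 ≡ 7846 (mod 8323)
7846 - 1407 = 6439
6439 * 8274 = 53276286 ≡ 763 (mod 8323)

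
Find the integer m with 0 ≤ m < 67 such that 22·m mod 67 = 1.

67 = 3·22 + 1
22 = 22·1 + 0
gcd(22, 67) = 1, so the inverse exists.
Bézout: 1 = 1·67 − 3·22.
So 22⁻¹ ≡ −3 ≡ 64 (mod 67).

64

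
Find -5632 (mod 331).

-5632 = -18*331 + 326, so -5632 ≡ 326 (mod 331).

326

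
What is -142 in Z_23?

19

-142 = -7×23 + 19, so -142 ≡ 19 (mod 23).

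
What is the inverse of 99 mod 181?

64

Run the extended Euclidean algorithm:
181 = 1×99 + 82
99 = 1×82 + 17
82 = 4×17 + 14
17 = 1×14 + 3
14 = 4×3 + 2
3 = 1×2 + 1
2 = 2×1 + 0
gcd(99, 181) = 1, so the inverse exists.
Bézout: 1 = −35×181 + 64×99.
So 99⁻¹ ≡ 64 (mod 181).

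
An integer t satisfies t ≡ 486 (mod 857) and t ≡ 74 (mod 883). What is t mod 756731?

654377

857⁻¹ mod 883: 857·849 ≡ 1 (mod 883), so 857⁻¹ ≡ 849.
t = 486 + 857·((74 − 486)·849 mod 883) = 486 + 857·763 = 654377.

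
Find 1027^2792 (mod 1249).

By square-and-multiply:
2792 in binary is 101011101000, i.e. 2792 = 2048 + 512 + 128 + 64 + 32 + 8.
1027^1 ≡ 1027 (mod 1249)
1027^2 ≡ 1027^2 = 1054729 ≡ 573 (mod 1249)
1027^4 ≡ 573^2 = 328329 ≡ 1091 (mod 1249)
1027^8 ≡ 1091^2 = 1190281 ≡ 1233 (mod 1249)
1027^16 ≡ 1233^2 = 1520289 ≡ 256 (mod 1249)
1027^32 ≡ 256^2 = 65536 ≡ 588 (mod 1249)
1027^64 ≡ 588^2 = 345744 ≡ 1020 (mod 1249)
1027^128 ≡ 1020^2 = 1040400 ≡ 1232 (mod 1249)
1027^256 ≡ 1232^2 = 1517824 ≡ 289 (mod 1249)
1027^512 ≡ 289^2 = 83521 ≡ 1087 (mod 1249)
1027^1024 ≡ 1087^2 = 1181569 ≡ 15 (mod 1249)
1027^2048 ≡ 15^2 = 225 (mod 1249)
1027^2792 = 1027^2048 × 1027^512 × 1027^128 × 1027^64 × 1027^32 × 1027^8 ≡ 225 × 1087 × 1232 × 1020 × 588 × 1233 (mod 1249).
Accumulate the product:
225 × 1087 = 244575 ≡ 1020
1020 × 1232 = 1256640 ≡ 146
146 × 1020 = 148920 ≡ 289
289 × 588 = 169932 ≡ 68
68 × 1233 = 83844 ≡ 161

161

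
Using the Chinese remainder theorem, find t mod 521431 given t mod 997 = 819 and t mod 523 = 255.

997⁻¹ mod 523: 997×32 ≡ 1 (mod 523), so 997⁻¹ ≡ 32.
t = 819 + 997×((255 − 819)×32 mod 523) = 819 + 997×257 = 257048.
Check: 257048 mod 997 = 819, 257048 mod 523 = 255. ✓

257048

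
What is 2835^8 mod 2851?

1369

2835^1 ≡ 2835 (mod 2851)
2835^2 ≡ 2835^2 = 8037225 ≡ 256 (mod 2851)
2835^4 ≡ 256^2 = 65536 ≡ 2814 (mod 2851)
2835^8 ≡ 2814^2 = 7918596 ≡ 1369 (mod 2851)
So 2835^8 ≡ 1369 (mod 2851).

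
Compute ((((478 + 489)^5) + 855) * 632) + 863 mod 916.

403

478 + 489 = 967 ≡ 51 (mod 916)
(51)^5 ≡ 111 (mod 916)
111 + 855 = 966 ≡ 50 (mod 916)
50 * 632 = 31600 ≡ 456 (mod 916)
456 + 863 = 1319 ≡ 403 (mod 916)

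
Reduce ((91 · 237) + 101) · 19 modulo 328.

52

91 · 237 = 21567 ≡ 247 (mod 328)
247 + 101 = 348 ≡ 20 (mod 328)
20 · 19 = 380 ≡ 52 (mod 328)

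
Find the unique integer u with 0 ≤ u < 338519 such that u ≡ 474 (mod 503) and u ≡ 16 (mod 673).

503⁻¹ mod 673: 503×384 ≡ 1 (mod 673), so 503⁻¹ ≡ 384.
u = 474 + 503×((16 − 474)×384 mod 673) = 474 + 503×454 = 228836.
Check: 228836 mod 503 = 474, 228836 mod 673 = 16. ✓

228836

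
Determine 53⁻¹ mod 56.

37

Run the extended Euclidean algorithm:
56 = 1·53 + 3
53 = 17·3 + 2
3 = 1·2 + 1
2 = 2·1 + 0
gcd(53, 56) = 1, so the inverse exists.
Back-substitute for 1:
1 = 1·3 − 1·2
  = −1·53 + 18·3
  = 18·56 − 19·53
So 53⁻¹ ≡ −19 ≡ 37 (mod 56).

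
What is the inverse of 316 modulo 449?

27

Apply the Euclidean algorithm and back-substitute:
449 = 1·316 + 133
316 = 2·133 + 50
133 = 2·50 + 33
50 = 1·33 + 17
33 = 1·17 + 16
17 = 1·16 + 1
16 = 16·1 + 0
gcd(316, 449) = 1, so the inverse exists.
Back-substitute for 1:
1 = 1·17 − 1·16
  = −1·33 + 2·17
  = 2·50 − 3·33
  = −3·133 + 8·50
  = 8·316 − 19·133
  = −19·449 + 27·316
So 316⁻¹ ≡ 27 (mod 449).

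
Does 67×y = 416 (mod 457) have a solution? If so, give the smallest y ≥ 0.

395

gcd(67, 457) = 1, so a unique solution mod 457 exists.
67⁻¹ ≡ 191 (mod 457).
y ≡ 191×416 ≡ 395 (mod 457).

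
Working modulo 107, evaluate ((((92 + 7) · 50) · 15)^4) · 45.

66

92 + 7 = 99
99 · 50 = 4950 ≡ 28 (mod 107)
28 · 15 = 420 ≡ 99 (mod 107)
(99)^4 ≡ 30 (mod 107)
30 · 45 = 1350 ≡ 66 (mod 107)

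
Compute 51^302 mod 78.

27

51^1 ≡ 51 (mod 78)
51^2 ≡ 51^2 = 2601 ≡ 27 (mod 78)
51^4 ≡ 27^2 = 729 ≡ 27 (mod 78)
51^8 ≡ 27^2 = 729 ≡ 27 (mod 78)
51^16 ≡ 27^2 = 729 ≡ 27 (mod 78)
51^32 ≡ 27^2 = 729 ≡ 27 (mod 78)
51^64 ≡ 27^2 = 729 ≡ 27 (mod 78)
51^128 ≡ 27^2 = 729 ≡ 27 (mod 78)
51^256 ≡ 27^2 = 729 ≡ 27 (mod 78)
51^302 = 51^256 * 51^32 * 51^8 * 51^4 * 51^2 ≡ 27 * 27 * 27 * 27 * 27 (mod 78).
Accumulate the product:
27 * 27 = 729 ≡ 27
27 * 27 = 729 ≡ 27
27 * 27 = 729 ≡ 27
27 * 27 = 729 ≡ 27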